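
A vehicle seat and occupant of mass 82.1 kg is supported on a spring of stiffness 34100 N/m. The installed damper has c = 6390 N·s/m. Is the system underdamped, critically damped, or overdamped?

c_c = 2√(k·m) = 3346 N·s/m; ζ = c/c_c = 6390/3346 = 1.91.
Since ζ > 1 the system is overdamped.

overdamped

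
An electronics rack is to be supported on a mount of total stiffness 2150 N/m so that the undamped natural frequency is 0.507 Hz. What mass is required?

ω_n = 2πf_n = 2π × 0.507 = 3.186 rad/s.
m = k/ω_n² = 2150/3.186² = 2150/10.15 = 211.9 kg.

212 kg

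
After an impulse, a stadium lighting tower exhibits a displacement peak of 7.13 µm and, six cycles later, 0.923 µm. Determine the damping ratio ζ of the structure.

0.0542

Logarithmic decrement δ = (1/n)·ln(x₀/x_n) = (1/6)·ln(7.13/0.923) = (1/6)·ln(7.725) = 0.3407.
ζ = δ/√(4π² + δ²) = 0.3407/√(39.48 + 0.116) = 0.3407/6.292 = 0.05415.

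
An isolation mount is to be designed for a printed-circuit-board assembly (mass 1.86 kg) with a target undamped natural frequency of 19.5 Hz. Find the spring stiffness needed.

27900 N/m

ω_n = 2πf_n = 2π × 19.5 = 122.5 rad/s.
k = m·ω_n² = 1.86 × 122.5² = 1.86 × 15010 = 27920 N/m.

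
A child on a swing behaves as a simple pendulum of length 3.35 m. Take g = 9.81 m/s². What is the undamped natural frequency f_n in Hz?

0.272 Hz

For a simple pendulum ω_n = √(g/L) = √(9.81/3.35) = √2.928 = 1.711 rad/s.
f_n = ω_n/(2π) = 1.711/6.283 = 0.2724 Hz.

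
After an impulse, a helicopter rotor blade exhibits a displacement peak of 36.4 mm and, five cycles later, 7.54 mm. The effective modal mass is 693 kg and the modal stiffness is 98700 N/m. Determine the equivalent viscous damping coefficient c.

Logarithmic decrement δ = (1/n)·ln(x₀/x_n) = (1/5)·ln(36.4/7.54) = (1/5)·ln(4.828) = 0.3149.
ζ = δ/√(4π² + δ²) = 0.3149/√(39.48 + 0.0991) = 0.3149/6.291 = 0.05005.
c = ζ · 2√(km) = 0.05005 × 2√(98700 × 693) = 0.05005 × 16540 = 827.9 N·s/m.

828 N·s/m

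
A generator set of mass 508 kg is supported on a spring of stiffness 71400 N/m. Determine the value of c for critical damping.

c_c = 2√(k·m) = 2√(71400 × 508) = 2 × 6023 = 12050 N·s/m.

12000 N·s/m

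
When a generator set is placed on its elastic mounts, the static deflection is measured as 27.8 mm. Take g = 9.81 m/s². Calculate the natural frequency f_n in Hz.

2.99 Hz

ω_n = √(g/δ_st) = √(9.81/0.0278) = √352.9 = 18.79 rad/s.
f_n = ω_n/(2π) = 18.79/6.283 = 2.990 Hz.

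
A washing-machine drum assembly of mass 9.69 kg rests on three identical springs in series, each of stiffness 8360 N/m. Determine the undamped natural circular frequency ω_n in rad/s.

Series springs: 1/k_eq = 3/8360, so k_eq = 8360/3 = 2787 N/m.
ω_n = √(k_eq/m) = √(2787/9.69) = √287.6 = 16.96 rad/s.

17.0 rad/s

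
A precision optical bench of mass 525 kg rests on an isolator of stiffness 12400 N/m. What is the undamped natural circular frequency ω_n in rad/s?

ω_n = √(k/m) = √(12400/525) = √23.62 = 4.860 rad/s.

4.86 rad/s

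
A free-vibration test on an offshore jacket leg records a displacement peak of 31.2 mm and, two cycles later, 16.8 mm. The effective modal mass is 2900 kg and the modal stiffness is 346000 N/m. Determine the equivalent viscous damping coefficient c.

3120 N·s/m

Logarithmic decrement δ = (1/n)·ln(x₀/x_n) = (1/2)·ln(31.2/16.8) = (1/2)·ln(1.857) = 0.3095.
ζ = δ/√(4π² + δ²) = 0.3095/√(39.48 + 0.0958) = 0.3095/6.291 = 0.04920.
c = ζ · 2√(km) = 0.04920 × 2√(346000 × 2900) = 0.04920 × 63350 = 3117 N·s/m.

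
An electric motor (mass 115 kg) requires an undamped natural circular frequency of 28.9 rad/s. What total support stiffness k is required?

96000 N/m

k = m·ω_n² = 115 × 28.90² = 115 × 835.2 = 96050 N/m.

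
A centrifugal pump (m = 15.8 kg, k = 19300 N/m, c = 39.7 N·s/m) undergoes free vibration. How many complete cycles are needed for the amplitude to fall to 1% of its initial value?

21 cycles

ζ = c/(2√(km)) = 39.7/(2√(19300 × 15.8)) = 39.7/1104 = 0.03595.
Logarithmic decrement δ = 2πζ/√(1 − ζ²) = 2π × 0.03595/√(1 − 0.00129) = 0.2260.
x_n/x₀ = e^(−nδ) ≤ 0.01; take ln: n ≥ ln(1/0.01)/δ = 4.605/0.2260 = 20.38.
So 21 complete cycles are required.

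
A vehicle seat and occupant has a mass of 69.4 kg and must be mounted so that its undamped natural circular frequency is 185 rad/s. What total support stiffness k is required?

2380000 N/m

k = m·ω_n² = 69.4 × 185.0² = 69.4 × 34220 = 2375000 N/m.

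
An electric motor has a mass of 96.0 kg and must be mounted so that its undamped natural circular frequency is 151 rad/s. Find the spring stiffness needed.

2190000 N/m

k = m·ω_n² = 96.0 × 151.0² = 96.0 × 22800 = 2189000 N/m.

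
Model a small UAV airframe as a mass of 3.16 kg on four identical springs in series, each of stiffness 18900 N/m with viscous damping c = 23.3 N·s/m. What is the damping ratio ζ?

0.0953

Series springs: 1/k_eq = 4/18900, so k_eq = 18900/4 = 4725 N/m.
ω_n = √(k_eq/m) = √(4725/3.16) = 38.67 rad/s.
Critical damping c_c = 2√(k_eq·m) = 2√(4725 × 3.16) = 244.4 N·s/m, so ζ = c/c_c = 23.3/244.4 = 0.09534.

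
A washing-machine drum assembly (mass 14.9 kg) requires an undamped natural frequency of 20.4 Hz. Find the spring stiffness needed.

ω_n = 2πf_n = 2π × 20.4 = 128.2 rad/s.
k = m·ω_n² = 14.9 × 128.2² = 14.9 × 16430 = 244800 N/m.

245000 N/m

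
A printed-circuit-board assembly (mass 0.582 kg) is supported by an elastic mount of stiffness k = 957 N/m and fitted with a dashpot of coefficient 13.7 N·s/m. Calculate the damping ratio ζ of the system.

0.290

ω_n = √(k/m) = √(957.0/0.582) = 40.55 rad/s.
Critical damping c_c = 2√(k·m) = 2√(957.0 × 0.582) = 47.20 N·s/m, so ζ = c/c_c = 13.7/47.20 = 0.2903.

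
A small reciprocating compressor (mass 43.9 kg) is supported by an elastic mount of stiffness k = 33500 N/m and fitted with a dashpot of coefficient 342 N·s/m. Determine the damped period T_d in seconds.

0.230 s

ω_n = √(k/m) = √(33500/43.9) = 27.62 rad/s.
Critical damping c_c = 2√(k·m) = 2√(33500 × 43.9) = 2425 N·s/m, so ζ = c/c_c = 342/2425 = 0.1410.
ω_d = ω_n√(1 − ζ²) = 27.62 × √(1 − 0.0199) = 27.35 rad/s.
T_d = 2π/ω_d = 0.2297 s.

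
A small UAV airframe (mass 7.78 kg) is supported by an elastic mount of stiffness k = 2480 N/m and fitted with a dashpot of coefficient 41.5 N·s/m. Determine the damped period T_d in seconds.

ω_n = √(k/m) = √(2480/7.78) = 17.85 rad/s.
Critical damping c_c = 2√(k·m) = 2√(2480 × 7.78) = 277.8 N·s/m, so ζ = c/c_c = 41.5/277.8 = 0.1494.
ω_d = ω_n√(1 − ζ²) = 17.85 × √(1 − 0.0223) = 17.65 rad/s.
T_d = 2π/ω_d = 0.3559 s.

0.356 s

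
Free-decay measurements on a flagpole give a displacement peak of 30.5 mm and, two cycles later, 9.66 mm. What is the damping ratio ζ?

0.0911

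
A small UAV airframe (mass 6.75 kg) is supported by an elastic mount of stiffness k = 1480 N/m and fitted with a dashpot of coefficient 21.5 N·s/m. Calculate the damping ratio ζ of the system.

0.108

ω_n = √(k/m) = √(1480/6.75) = 14.81 rad/s.
Critical damping c_c = 2√(k·m) = 2√(1480 × 6.75) = 199.9 N·s/m, so ζ = c/c_c = 21.5/199.9 = 0.1076.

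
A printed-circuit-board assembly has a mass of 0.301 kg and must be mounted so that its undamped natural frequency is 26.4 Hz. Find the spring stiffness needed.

ω_n = 2πf_n = 2π × 26.4 = 165.9 rad/s.
k = m·ω_n² = 0.301 × 165.9² = 0.301 × 27510 = 8282 N/m.

8280 N/m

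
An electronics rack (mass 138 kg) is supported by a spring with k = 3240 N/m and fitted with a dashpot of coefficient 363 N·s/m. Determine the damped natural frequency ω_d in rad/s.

ω_n = √(k/m) = √(3240/138) = 4.845 rad/s.
Critical damping c_c = 2√(k·m) = 2√(3240 × 138) = 1337 N·s/m, so ζ = c/c_c = 363/1337 = 0.2714.
ω_d = ω_n√(1 − ζ²) = 4.845 × √(1 − 0.0737) = 4.664 rad/s.

4.66 rad/s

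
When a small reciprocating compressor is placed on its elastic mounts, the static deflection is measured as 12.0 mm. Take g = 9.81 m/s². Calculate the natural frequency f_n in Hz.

4.55 Hz

ω_n = √(g/δ_st) = √(9.81/0.0120) = √817.5 = 28.59 rad/s.
f_n = ω_n/(2π) = 28.59/6.283 = 4.551 Hz.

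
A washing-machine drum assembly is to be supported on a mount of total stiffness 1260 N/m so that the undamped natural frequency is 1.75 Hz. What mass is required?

ω_n = 2πf_n = 2π × 1.75 = 11.00 rad/s.
m = k/ω_n² = 1260/11.00² = 1260/120.9 = 10.42 kg.

10.4 kg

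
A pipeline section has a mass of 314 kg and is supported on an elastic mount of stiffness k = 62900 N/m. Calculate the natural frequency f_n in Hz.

2.25 Hz

ω_n = √(k/m) = √(62900/314) = √200.3 = 14.15 rad/s.
f_n = ω_n/(2π) = 14.15/6.283 = 2.253 Hz.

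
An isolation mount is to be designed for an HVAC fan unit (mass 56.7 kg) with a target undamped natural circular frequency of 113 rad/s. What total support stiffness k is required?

k = m·ω_n² = 56.7 × 113.0² = 56.7 × 12770 = 724000 N/m.

724000 N/m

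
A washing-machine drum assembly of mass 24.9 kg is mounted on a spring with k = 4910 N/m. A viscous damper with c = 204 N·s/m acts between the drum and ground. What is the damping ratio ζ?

0.292

ω_n = √(k/m) = √(4910/24.9) = 14.04 rad/s.
Critical damping c_c = 2√(k·m) = 2√(4910 × 24.9) = 699.3 N·s/m, so ζ = c/c_c = 204/699.3 = 0.2917.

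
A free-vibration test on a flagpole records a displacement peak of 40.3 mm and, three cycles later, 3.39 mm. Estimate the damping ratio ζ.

Logarithmic decrement δ = (1/n)·ln(x₀/x_n) = (1/3)·ln(40.3/3.39) = (1/3)·ln(11.89) = 0.8252.
ζ = δ/√(4π² + δ²) = 0.8252/√(39.48 + 0.681) = 0.8252/6.337 = 0.1302.

0.130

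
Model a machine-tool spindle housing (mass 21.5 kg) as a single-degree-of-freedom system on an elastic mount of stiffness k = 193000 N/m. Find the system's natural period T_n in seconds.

0.0663 s

ω_n = √(k/m) = √(193000/21.5) = √8977 = 94.75 rad/s.
T_n = 2π/ω_n = 6.283/94.75 = 0.06632 s.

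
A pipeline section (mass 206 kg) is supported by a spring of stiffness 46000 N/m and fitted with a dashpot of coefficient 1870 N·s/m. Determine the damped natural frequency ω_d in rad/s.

ω_n = √(k/m) = √(46000/206) = 14.94 rad/s.
Critical damping c_c = 2√(k·m) = 2√(46000 × 206) = 6157 N·s/m, so ζ = c/c_c = 1870/6157 = 0.3037.
ω_d = ω_n√(1 − ζ²) = 14.94 × √(1 − 0.0923) = 14.24 rad/s.

14.2 rad/s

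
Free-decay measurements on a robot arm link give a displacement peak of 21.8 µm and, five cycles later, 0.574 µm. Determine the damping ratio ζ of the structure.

0.115

Logarithmic decrement δ = (1/n)·ln(x₀/x_n) = (1/5)·ln(21.8/0.574) = (1/5)·ln(37.98) = 0.7274.
ζ = δ/√(4π² + δ²) = 0.7274/√(39.48 + 0.529) = 0.7274/6.325 = 0.1150.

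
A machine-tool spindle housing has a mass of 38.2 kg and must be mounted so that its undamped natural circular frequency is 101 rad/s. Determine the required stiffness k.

k = m·ω_n² = 38.2 × 101.0² = 38.2 × 10200 = 389700 N/m.

390000 N/m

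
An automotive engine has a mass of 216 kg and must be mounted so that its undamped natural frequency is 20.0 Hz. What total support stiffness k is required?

3410000 N/m

ω_n = 2πf_n = 2π × 20.0 = 125.7 rad/s.
k = m·ω_n² = 216 × 125.7² = 216 × 15790 = 3411000 N/m.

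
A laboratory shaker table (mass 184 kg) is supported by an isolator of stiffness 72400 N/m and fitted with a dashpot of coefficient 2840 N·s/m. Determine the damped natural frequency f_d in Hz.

2.91 Hz

ω_n = √(k/m) = √(72400/184) = 19.84 rad/s.
Critical damping c_c = 2√(k·m) = 2√(72400 × 184) = 7300 N·s/m, so ζ = c/c_c = 2840/7300 = 0.3891.
ω_d = ω_n√(1 − ζ²) = 19.84 × √(1 − 0.151) = 18.27 rad/s.
f_d = ω_d/(2π) = 2.908 Hz.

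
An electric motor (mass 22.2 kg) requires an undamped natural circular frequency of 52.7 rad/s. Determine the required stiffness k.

k = m·ω_n² = 22.2 × 52.70² = 22.2 × 2777 = 61660 N/m.

61700 N/m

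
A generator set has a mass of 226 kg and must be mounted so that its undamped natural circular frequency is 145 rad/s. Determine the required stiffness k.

4750000 N/m

k = m·ω_n² = 226 × 145.0² = 226 × 21020 = 4752000 N/m.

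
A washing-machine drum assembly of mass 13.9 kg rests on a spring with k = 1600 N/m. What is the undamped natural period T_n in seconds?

0.586 s

ω_n = √(k/m) = √(1600/13.9) = √115.1 = 10.73 rad/s.
T_n = 2π/ω_n = 6.283/10.73 = 0.5856 s.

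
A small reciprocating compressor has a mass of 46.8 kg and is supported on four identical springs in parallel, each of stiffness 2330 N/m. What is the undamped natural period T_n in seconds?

0.445 s

Parallel springs add: k_eq = 4 × 2330 = 9320 N/m.
ω_n = √(k_eq/m) = √(9320/46.8) = √199.1 = 14.11 rad/s.
T_n = 2π/ω_n = 6.283/14.11 = 0.4452 s.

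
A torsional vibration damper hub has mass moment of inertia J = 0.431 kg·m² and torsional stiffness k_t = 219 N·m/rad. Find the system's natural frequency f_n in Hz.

3.59 Hz

ω_n = √(k_t/J) = √(219/0.431) = √508.1 = 22.54 rad/s.
f_n = ω_n/(2π) = 22.54/6.283 = 3.588 Hz.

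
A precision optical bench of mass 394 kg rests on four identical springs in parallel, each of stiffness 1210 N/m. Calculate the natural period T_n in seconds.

Parallel springs add: k_eq = 4 × 1210 = 4840 N/m.
ω_n = √(k_eq/m) = √(4840/394) = √12.28 = 3.505 rad/s.
T_n = 2π/ω_n = 6.283/3.505 = 1.793 s.

1.79 s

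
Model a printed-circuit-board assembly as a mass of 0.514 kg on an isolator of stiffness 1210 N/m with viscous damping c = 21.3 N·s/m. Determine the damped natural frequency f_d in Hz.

6.98 Hz

ω_n = √(k/m) = √(1210/0.514) = 48.52 rad/s.
Critical damping c_c = 2√(k·m) = 2√(1210 × 0.514) = 49.88 N·s/m, so ζ = c/c_c = 21.3/49.88 = 0.4270.
ω_d = ω_n√(1 − ζ²) = 48.52 × √(1 − 0.182) = 43.87 rad/s.
f_d = ω_d/(2π) = 6.982 Hz.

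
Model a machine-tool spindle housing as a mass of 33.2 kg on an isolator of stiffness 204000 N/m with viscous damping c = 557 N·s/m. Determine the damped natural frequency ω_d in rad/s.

ω_n = √(k/m) = √(204000/33.2) = 78.39 rad/s.
Critical damping c_c = 2√(k·m) = 2√(204000 × 33.2) = 5205 N·s/m, so ζ = c/c_c = 557/5205 = 0.1070.
ω_d = ω_n√(1 − ζ²) = 78.39 × √(1 − 0.0115) = 77.94 rad/s.

77.9 rad/s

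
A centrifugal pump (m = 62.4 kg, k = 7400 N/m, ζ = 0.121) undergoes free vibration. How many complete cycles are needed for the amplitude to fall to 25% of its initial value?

2 cycles

Logarithmic decrement δ = 2πζ/√(1 − ζ²) = 2π × 0.1210/√(1 − 0.0146) = 0.7659.
x_n/x₀ = e^(−nδ) ≤ 0.25; take ln: n ≥ ln(1/0.25)/δ = 1.386/0.7659 = 1.810.
So 2 complete cycles are required.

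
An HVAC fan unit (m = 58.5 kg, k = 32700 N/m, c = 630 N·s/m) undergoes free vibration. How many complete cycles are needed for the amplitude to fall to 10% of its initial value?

ζ = c/(2√(km)) = 630/(2√(32700 × 58.5)) = 630/2766 = 0.2278.
Logarithmic decrement δ = 2πζ/√(1 − ζ²) = 2π × 0.2278/√(1 − 0.0519) = 1.470.
x_n/x₀ = e^(−nδ) ≤ 0.1; take ln: n ≥ ln(1/0.1)/δ = 2.303/1.470 = 1.567.
So 2 complete cycles are required.

2 cycles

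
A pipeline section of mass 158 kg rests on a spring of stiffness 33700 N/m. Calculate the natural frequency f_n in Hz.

ω_n = √(k/m) = √(33700/158) = √213.3 = 14.60 rad/s.
f_n = ω_n/(2π) = 14.60/6.283 = 2.324 Hz.

2.32 Hz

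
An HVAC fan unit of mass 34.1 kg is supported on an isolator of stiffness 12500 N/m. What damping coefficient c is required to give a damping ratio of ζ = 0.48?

c_c = 2√(k·m) = 2√(12500 × 34.1) = 1306 N·s/m.
c = ζ·c_c = 0.48 × 1306 = 626.8 N·s/m.

627 N·s/m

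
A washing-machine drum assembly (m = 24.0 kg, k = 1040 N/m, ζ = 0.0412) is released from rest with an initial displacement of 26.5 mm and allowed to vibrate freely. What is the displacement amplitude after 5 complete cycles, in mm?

7.26 mm

Logarithmic decrement δ = 2πζ/√(1 − ζ²) = 2π × 0.04120/√(1 − 0.00170) = 0.2591.
After n cycles, x_n/x₀ = e^(−nδ), so x_5 = 26.5 × e^(−5 × 0.2591) = 26.5 × 0.2738 = 7.255 mm.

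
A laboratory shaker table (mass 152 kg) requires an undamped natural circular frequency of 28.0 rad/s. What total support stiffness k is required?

k = m·ω_n² = 152 × 28.00² = 152 × 784.0 = 119200 N/m.

119000 N/m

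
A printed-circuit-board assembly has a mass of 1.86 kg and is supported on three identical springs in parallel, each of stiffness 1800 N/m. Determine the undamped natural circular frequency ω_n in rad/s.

Parallel springs add: k_eq = 3 × 1800 = 5400 N/m.
ω_n = √(k_eq/m) = √(5400/1.86) = √2903 = 53.88 rad/s.

53.9 rad/s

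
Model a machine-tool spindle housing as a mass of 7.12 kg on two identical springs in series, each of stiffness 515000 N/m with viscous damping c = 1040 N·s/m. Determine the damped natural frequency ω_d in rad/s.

176 rad/s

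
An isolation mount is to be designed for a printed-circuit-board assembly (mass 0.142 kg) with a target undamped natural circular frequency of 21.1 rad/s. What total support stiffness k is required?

63.2 N/m

k = m·ω_n² = 0.142 × 21.10² = 0.142 × 445.2 = 63.22 N/m.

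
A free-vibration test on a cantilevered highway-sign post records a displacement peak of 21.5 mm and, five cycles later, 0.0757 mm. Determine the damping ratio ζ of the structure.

Logarithmic decrement δ = (1/n)·ln(x₀/x_n) = (1/5)·ln(21.5/0.0757) = (1/5)·ln(284.0) = 1.130.
ζ = δ/√(4π² + δ²) = 1.130/√(39.48 + 1.28) = 1.130/6.384 = 0.1770.

0.177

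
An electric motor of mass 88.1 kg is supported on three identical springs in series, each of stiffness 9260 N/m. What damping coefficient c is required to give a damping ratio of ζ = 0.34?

Series springs: 1/k_eq = 3/9260, so k_eq = 9260/3 = 3087 N/m.
c_c = 2√(k_eq·m) = 2√(3087 × 88.1) = 1043 N·s/m.
c = ζ·c_c = 0.34 × 1043 = 354.6 N·s/m.

355 N·s/m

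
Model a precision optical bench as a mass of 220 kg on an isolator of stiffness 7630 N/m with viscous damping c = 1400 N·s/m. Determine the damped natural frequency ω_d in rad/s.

4.96 rad/s

ω_n = √(k/m) = √(7630/220) = 5.889 rad/s.
Critical damping c_c = 2√(k·m) = 2√(7630 × 220) = 2591 N·s/m, so ζ = c/c_c = 1400/2591 = 0.5403.
ω_d = ω_n√(1 − ζ²) = 5.889 × √(1 − 0.292) = 4.956 rad/s.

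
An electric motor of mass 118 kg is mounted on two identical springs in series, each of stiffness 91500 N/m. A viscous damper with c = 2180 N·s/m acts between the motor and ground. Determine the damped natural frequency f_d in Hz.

2.77 Hz

Series springs: 1/k_eq = 2/91500, so k_eq = 91500/2 = 45750 N/m.
ω_n = √(k_eq/m) = √(45750/118) = 19.69 rad/s.
Critical damping c_c = 2√(k_eq·m) = 2√(45750 × 118) = 4647 N·s/m, so ζ = c/c_c = 2180/4647 = 0.4691.
ω_d = ω_n√(1 − ζ²) = 19.69 × √(1 − 0.220) = 17.39 rad/s.
f_d = ω_d/(2π) = 2.768 Hz.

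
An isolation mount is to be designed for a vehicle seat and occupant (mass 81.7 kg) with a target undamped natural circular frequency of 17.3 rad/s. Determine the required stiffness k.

k = m·ω_n² = 81.7 × 17.30² = 81.7 × 299.3 = 24450 N/m.

24500 N/m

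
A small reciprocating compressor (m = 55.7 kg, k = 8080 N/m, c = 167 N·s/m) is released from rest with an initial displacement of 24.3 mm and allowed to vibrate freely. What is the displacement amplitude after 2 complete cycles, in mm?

5.02 mm

ζ = c/(2√(km)) = 167/(2√(8080 × 55.7)) = 167/1342 = 0.1245.
Logarithmic decrement δ = 2πζ/√(1 − ζ²) = 2π × 0.1245/√(1 − 0.0155) = 0.7882.
After n cycles, x_n/x₀ = e^(−nδ), so x_2 = 24.3 × e^(−2 × 0.7882) = 24.3 × 0.2067 = 5.023 mm.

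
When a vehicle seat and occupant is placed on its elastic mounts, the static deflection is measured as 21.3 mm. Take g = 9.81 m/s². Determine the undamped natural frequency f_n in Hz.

ω_n = √(g/δ_st) = √(9.81/0.0213) = √460.6 = 21.46 rad/s.
f_n = ω_n/(2π) = 21.46/6.283 = 3.416 Hz.

3.42 Hz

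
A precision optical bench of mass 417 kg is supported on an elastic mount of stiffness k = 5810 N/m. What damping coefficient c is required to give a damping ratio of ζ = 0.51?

1590 N·s/m

c_c = 2√(k·m) = 2√(5810 × 417) = 3113 N·s/m.
c = ζ·c_c = 0.51 × 3113 = 1588 N·s/m.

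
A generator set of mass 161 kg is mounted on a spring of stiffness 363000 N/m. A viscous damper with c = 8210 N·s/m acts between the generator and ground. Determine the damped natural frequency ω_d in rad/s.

40.1 rad/s

ω_n = √(k/m) = √(363000/161) = 47.48 rad/s.
Critical damping c_c = 2√(k·m) = 2√(363000 × 161) = 15290 N·s/m, so ζ = c/c_c = 8210/15290 = 0.5370.
ω_d = ω_n√(1 − ζ²) = 47.48 × √(1 − 0.288) = 40.06 rad/s.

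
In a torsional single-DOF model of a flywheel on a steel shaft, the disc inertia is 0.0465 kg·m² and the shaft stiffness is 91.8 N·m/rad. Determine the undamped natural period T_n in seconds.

0.141 s

ω_n = √(k_t/J) = √(91.8/0.0465) = √1974 = 44.43 rad/s.
T_n = 2π/ω_n = 6.283/44.43 = 0.1414 s.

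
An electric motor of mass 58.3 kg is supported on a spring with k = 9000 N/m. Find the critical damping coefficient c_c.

c_c = 2√(k·m) = 2√(9000 × 58.3) = 2 × 724.4 = 1449 N·s/m.

1450 N·s/m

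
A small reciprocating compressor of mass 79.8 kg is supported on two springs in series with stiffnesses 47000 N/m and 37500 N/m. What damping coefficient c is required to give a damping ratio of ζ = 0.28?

Series springs: 1/k_eq = 1/47000 + 1/37500 = 4.794×10^-5, so k_eq = 20860 N/m.
c_c = 2√(k_eq·m) = 2√(20860 × 79.8) = 2580 N·s/m.
c = ζ·c_c = 0.28 × 2580 = 722.5 N·s/m.

722 N·s/m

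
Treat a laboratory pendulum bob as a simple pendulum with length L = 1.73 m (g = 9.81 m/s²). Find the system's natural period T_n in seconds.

For a simple pendulum ω_n = √(g/L) = √(9.81/1.73) = √5.671 = 2.381 rad/s.
T_n = 2π/ω_n = 6.283/2.381 = 2.639 s.

2.64 s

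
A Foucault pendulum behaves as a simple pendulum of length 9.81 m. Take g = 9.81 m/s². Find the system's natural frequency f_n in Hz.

For a simple pendulum ω_n = √(g/L) = √(9.81/9.81) = √1.000 = 1.000 rad/s.
f_n = ω_n/(2π) = 1.000/6.283 = 0.1592 Hz.

0.159 Hz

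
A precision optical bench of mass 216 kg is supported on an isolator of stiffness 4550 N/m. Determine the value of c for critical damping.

1980 N·s/m

c_c = 2√(k·m) = 2√(4550 × 216) = 2 × 991.4 = 1983 N·s/m.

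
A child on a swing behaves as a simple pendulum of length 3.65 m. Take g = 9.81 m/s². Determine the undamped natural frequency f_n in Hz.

0.261 Hz

For a simple pendulum ω_n = √(g/L) = √(9.81/3.65) = √2.688 = 1.639 rad/s.
f_n = ω_n/(2π) = 1.639/6.283 = 0.2609 Hz.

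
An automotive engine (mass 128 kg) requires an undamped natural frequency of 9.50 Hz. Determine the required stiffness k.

456000 N/m

ω_n = 2πf_n = 2π × 9.50 = 59.69 rad/s.
k = m·ω_n² = 128 × 59.69² = 128 × 3563 = 456100 N/m.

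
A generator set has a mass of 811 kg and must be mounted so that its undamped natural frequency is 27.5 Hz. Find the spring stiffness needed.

24200000 N/m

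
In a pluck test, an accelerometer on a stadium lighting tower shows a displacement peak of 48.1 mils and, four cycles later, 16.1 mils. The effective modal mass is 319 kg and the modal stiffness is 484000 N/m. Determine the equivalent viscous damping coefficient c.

Logarithmic decrement δ = (1/n)·ln(x₀/x_n) = (1/4)·ln(48.1/16.1) = (1/4)·ln(2.988) = 0.2736.
ζ = δ/√(4π² + δ²) = 0.2736/√(39.48 + 0.0749) = 0.2736/6.289 = 0.04351.
c = ζ · 2√(km) = 0.04351 × 2√(484000 × 319) = 0.04351 × 24850 = 1081 N·s/m.

1080 N·s/m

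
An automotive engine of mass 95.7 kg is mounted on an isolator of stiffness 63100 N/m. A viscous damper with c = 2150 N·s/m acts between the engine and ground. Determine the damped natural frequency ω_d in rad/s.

ω_n = √(k/m) = √(63100/95.7) = 25.68 rad/s.
Critical damping c_c = 2√(k·m) = 2√(63100 × 95.7) = 4915 N·s/m, so ζ = c/c_c = 2150/4915 = 0.4375.
ω_d = ω_n√(1 − ζ²) = 25.68 × √(1 − 0.191) = 23.09 rad/s.

23.1 rad/s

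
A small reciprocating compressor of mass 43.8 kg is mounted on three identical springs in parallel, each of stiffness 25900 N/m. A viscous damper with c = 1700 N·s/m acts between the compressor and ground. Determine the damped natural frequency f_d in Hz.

5.95 Hz

Parallel springs add: k_eq = 3 × 25900 = 77700 N/m.
ω_n = √(k_eq/m) = √(77700/43.8) = 42.12 rad/s.
Critical damping c_c = 2√(k_eq·m) = 2√(77700 × 43.8) = 3690 N·s/m, so ζ = c/c_c = 1700/3690 = 0.4608.
ω_d = ω_n√(1 − ζ²) = 42.12 × √(1 − 0.212) = 37.38 rad/s.
f_d = ω_d/(2π) = 5.949 Hz.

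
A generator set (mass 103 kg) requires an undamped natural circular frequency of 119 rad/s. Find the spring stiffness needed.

1460000 N/m

k = m·ω_n² = 103 × 119.0² = 103 × 14160 = 1459000 N/m.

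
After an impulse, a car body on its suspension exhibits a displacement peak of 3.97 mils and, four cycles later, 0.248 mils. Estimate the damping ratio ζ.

Logarithmic decrement δ = (1/n)·ln(x₀/x_n) = (1/4)·ln(3.97/0.248) = (1/4)·ln(16.01) = 0.6933.
ζ = δ/√(4π² + δ²) = 0.6933/√(39.48 + 0.481) = 0.6933/6.321 = 0.1097.

0.110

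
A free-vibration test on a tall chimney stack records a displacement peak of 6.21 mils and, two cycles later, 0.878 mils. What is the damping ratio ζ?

0.154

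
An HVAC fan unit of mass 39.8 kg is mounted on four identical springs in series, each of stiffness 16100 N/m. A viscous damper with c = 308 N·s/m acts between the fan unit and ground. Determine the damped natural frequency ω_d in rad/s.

9.28 rad/s

Series springs: 1/k_eq = 4/16100, so k_eq = 16100/4 = 4025 N/m.
ω_n = √(k_eq/m) = √(4025/39.8) = 10.06 rad/s.
Critical damping c_c = 2√(k_eq·m) = 2√(4025 × 39.8) = 800.5 N·s/m, so ζ = c/c_c = 308/800.5 = 0.3848.
ω_d = ω_n√(1 − ζ²) = 10.06 × √(1 − 0.148) = 9.282 rad/s.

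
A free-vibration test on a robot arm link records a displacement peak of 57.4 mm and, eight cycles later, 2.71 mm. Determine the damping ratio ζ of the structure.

0.0606

Logarithmic decrement δ = (1/n)·ln(x₀/x_n) = (1/8)·ln(57.4/2.71) = (1/8)·ln(21.18) = 0.3816.
ζ = δ/√(4π² + δ²) = 0.3816/√(39.48 + 0.146) = 0.3816/6.295 = 0.06063.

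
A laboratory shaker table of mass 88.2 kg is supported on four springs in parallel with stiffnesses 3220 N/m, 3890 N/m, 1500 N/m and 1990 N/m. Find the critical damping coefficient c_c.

1930 N·s/m

Parallel springs add: k_eq = 3220 + 3890 + 1500 + 1990 = 10600 N/m.
c_c = 2√(k_eq·m) = 2√(10600 × 88.2) = 2 × 966.9 = 1934 N·s/m.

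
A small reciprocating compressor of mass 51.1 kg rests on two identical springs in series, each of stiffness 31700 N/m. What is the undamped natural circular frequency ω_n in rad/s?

17.6 rad/s

Series springs: 1/k_eq = 2/31700, so k_eq = 31700/2 = 15850 N/m.
ω_n = √(k_eq/m) = √(15850/51.1) = √310.2 = 17.61 rad/s.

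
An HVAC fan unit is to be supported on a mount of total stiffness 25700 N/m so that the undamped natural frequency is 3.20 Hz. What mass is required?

63.6 kg

ω_n = 2πf_n = 2π × 3.20 = 20.11 rad/s.
m = k/ω_n² = 25700/20.11² = 25700/404.3 = 63.57 kg.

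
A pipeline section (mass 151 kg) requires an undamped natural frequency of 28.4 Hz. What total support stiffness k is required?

ω_n = 2πf_n = 2π × 28.4 = 178.4 rad/s.
k = m·ω_n² = 151 × 178.4² = 151 × 31840 = 4808000 N/m.

4810000 N/m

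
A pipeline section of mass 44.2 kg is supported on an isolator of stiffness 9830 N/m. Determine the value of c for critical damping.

c_c = 2√(k·m) = 2√(9830 × 44.2) = 2 × 659.2 = 1318 N·s/m.

1320 N·s/m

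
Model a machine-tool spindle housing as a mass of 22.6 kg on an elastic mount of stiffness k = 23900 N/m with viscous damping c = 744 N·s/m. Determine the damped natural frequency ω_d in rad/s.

28.0 rad/s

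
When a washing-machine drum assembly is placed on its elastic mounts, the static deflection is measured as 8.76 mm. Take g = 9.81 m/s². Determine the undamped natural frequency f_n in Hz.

ω_n = √(g/δ_st) = √(9.81/0.00876) = √1120 = 33.46 rad/s.
f_n = ω_n/(2π) = 33.46/6.283 = 5.326 Hz.

5.33 Hz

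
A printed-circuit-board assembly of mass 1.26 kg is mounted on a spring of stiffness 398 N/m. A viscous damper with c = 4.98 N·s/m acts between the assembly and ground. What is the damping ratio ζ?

ω_n = √(k/m) = √(398.0/1.26) = 17.77 rad/s.
Critical damping c_c = 2√(k·m) = 2√(398.0 × 1.26) = 44.79 N·s/m, so ζ = c/c_c = 4.98/44.79 = 0.1112.

0.111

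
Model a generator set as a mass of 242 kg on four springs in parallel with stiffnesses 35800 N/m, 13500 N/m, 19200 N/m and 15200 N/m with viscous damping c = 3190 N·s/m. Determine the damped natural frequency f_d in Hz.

Parallel springs add: k_eq = 35800 + 13500 + 19200 + 15200 = 83700 N/m.
ω_n = √(k_eq/m) = √(83700/242) = 18.60 rad/s.
Critical damping c_c = 2√(k_eq·m) = 2√(83700 × 242) = 9001 N·s/m, so ζ = c/c_c = 3190/9001 = 0.3544.
ω_d = ω_n√(1 − ζ²) = 18.60 × √(1 − 0.126) = 17.39 rad/s.
f_d = ω_d/(2π) = 2.768 Hz.

2.77 Hz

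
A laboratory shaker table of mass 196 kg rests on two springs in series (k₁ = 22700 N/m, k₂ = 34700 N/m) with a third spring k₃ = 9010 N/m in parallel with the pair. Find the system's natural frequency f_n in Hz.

Series pair: k_s = k₁k₂/(k₁+k₂) = (22700)(34700)/(22700 + 34700) = 13720 N/m. In parallel with k₃: k_eq = 13720 + 9010 = 22730 N/m.
ω_n = √(k_eq/m) = √(22730/196) = √116.0 = 10.77 rad/s.
f_n = ω_n/(2π) = 10.77/6.283 = 1.714 Hz.

1.71 Hz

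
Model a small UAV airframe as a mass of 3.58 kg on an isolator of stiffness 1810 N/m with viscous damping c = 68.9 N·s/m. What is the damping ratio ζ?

ω_n = √(k/m) = √(1810/3.58) = 22.49 rad/s.
Critical damping c_c = 2√(k·m) = 2√(1810 × 3.58) = 161.0 N·s/m, so ζ = c/c_c = 68.9/161.0 = 0.4280.

0.428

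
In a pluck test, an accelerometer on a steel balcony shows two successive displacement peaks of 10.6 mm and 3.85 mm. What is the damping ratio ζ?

0.159

Logarithmic decrement δ = (1/n)·ln(x₀/x_n) = (1/1)·ln(10.6/3.85) = (1/1)·ln(2.753) = 1.013.
ζ = δ/√(4π² + δ²) = 1.013/√(39.48 + 1.03) = 1.013/6.364 = 0.1591.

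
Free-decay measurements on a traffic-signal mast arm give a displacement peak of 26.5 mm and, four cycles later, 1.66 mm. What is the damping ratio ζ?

Logarithmic decrement δ = (1/n)·ln(x₀/x_n) = (1/4)·ln(26.5/1.66) = (1/4)·ln(15.96) = 0.6926.
ζ = δ/√(4π² + δ²) = 0.6926/√(39.48 + 0.480) = 0.6926/6.321 = 0.1096.

0.110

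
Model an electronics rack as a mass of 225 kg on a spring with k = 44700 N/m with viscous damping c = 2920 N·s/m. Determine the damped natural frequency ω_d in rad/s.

12.5 rad/s

ω_n = √(k/m) = √(44700/225) = 14.09 rad/s.
Critical damping c_c = 2√(k·m) = 2√(44700 × 225) = 6343 N·s/m, so ζ = c/c_c = 2920/6343 = 0.4604.
ω_d = ω_n√(1 − ζ²) = 14.09 × √(1 − 0.212) = 12.51 rad/s.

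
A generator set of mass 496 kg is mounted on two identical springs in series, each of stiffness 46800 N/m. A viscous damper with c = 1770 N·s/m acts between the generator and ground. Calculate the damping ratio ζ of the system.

0.260

Series springs: 1/k_eq = 2/46800, so k_eq = 46800/2 = 23400 N/m.
ω_n = √(k_eq/m) = √(23400/496) = 6.869 rad/s.
Critical damping c_c = 2√(k_eq·m) = 2√(23400 × 496) = 6814 N·s/m, so ζ = c/c_c = 1770/6814 = 0.2598.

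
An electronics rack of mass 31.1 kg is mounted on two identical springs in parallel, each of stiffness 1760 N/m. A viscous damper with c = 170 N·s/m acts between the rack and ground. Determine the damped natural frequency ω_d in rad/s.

Parallel springs add: k_eq = 2 × 1760 = 3520 N/m.
ω_n = √(k_eq/m) = √(3520/31.1) = 10.64 rad/s.
Critical damping c_c = 2√(k_eq·m) = 2√(3520 × 31.1) = 661.7 N·s/m, so ζ = c/c_c = 170/661.7 = 0.2569.
ω_d = ω_n√(1 − ζ²) = 10.64 × √(1 − 0.0660) = 10.28 rad/s.

10.3 rad/s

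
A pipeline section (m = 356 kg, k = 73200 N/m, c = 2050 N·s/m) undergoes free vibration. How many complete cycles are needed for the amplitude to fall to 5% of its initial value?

3 cycles

ζ = c/(2√(km)) = 2050/(2√(73200 × 356)) = 2050/10210 = 0.2008.
Logarithmic decrement δ = 2πζ/√(1 − ζ²) = 2π × 0.2008/√(1 − 0.0403) = 1.288.
x_n/x₀ = e^(−nδ) ≤ 0.05; take ln: n ≥ ln(1/0.05)/δ = 2.996/1.288 = 2.326.
So 3 complete cycles are required.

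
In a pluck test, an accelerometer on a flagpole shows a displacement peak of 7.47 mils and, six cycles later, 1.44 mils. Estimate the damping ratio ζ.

Logarithmic decrement δ = (1/n)·ln(x₀/x_n) = (1/6)·ln(7.47/1.44) = (1/6)·ln(5.188) = 0.2744.
ζ = δ/√(4π² + δ²) = 0.2744/√(39.48 + 0.0753) = 0.2744/6.289 = 0.04363.

0.0436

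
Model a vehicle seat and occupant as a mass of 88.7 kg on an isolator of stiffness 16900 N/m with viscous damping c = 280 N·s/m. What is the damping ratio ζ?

0.114

ω_n = √(k/m) = √(16900/88.7) = 13.80 rad/s.
Critical damping c_c = 2√(k·m) = 2√(16900 × 88.7) = 2449 N·s/m, so ζ = c/c_c = 280/2449 = 0.1143.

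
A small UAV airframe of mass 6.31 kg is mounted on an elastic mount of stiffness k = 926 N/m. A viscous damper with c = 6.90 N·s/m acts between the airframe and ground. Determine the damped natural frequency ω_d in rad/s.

ω_n = √(k/m) = √(926.0/6.31) = 12.11 rad/s.
Critical damping c_c = 2√(k·m) = 2√(926.0 × 6.31) = 152.9 N·s/m, so ζ = c/c_c = 6.90/152.9 = 0.04513.
ω_d = ω_n√(1 − ζ²) = 12.11 × √(1 − 0.00204) = 12.10 rad/s.

12.1 rad/s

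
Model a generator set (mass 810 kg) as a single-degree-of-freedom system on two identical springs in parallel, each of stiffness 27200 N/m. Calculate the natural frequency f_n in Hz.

1.30 Hz

Parallel springs add: k_eq = 2 × 27200 = 54400 N/m.
ω_n = √(k_eq/m) = √(54400/810) = √67.16 = 8.195 rad/s.
f_n = ω_n/(2π) = 8.195/6.283 = 1.304 Hz.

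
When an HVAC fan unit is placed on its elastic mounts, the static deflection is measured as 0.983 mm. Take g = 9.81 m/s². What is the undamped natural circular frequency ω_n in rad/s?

99.9 rad/s

ω_n = √(g/δ_st) = √(9.81/0.000983) = √9980 = 99.90 rad/s.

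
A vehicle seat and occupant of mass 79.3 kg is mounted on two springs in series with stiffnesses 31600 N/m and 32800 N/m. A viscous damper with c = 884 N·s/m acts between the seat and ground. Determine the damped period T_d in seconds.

0.479 s

Series springs: 1/k_eq = 1/31600 + 1/32800 = 6.213×10^-5, so k_eq = 16090 N/m.
ω_n = √(k_eq/m) = √(16090/79.3) = 14.25 rad/s.
Critical damping c_c = 2√(k_eq·m) = 2√(16090 × 79.3) = 2259 N·s/m, so ζ = c/c_c = 884/2259 = 0.3912.
ω_d = ω_n√(1 − ζ²) = 14.25 × √(1 − 0.153) = 13.11 rad/s.
T_d = 2π/ω_d = 0.4792 s.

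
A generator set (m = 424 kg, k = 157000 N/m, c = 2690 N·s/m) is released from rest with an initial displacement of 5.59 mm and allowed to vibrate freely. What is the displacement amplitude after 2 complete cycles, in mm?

0.684 mm

ζ = c/(2√(km)) = 2690/(2√(157000 × 424)) = 2690/16320 = 0.1649.
Logarithmic decrement δ = 2πζ/√(1 − ζ²) = 2π × 0.1649/√(1 − 0.0272) = 1.050.
After n cycles, x_n/x₀ = e^(−nδ), so x_2 = 5.59 × e^(−2 × 1.050) = 5.59 × 0.1224 = 0.6843 mm.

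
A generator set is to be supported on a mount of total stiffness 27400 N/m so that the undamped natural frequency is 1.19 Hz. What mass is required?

490 kg

ω_n = 2πf_n = 2π × 1.19 = 7.477 rad/s.
m = k/ω_n² = 27400/7.477² = 27400/55.91 = 490.1 kg.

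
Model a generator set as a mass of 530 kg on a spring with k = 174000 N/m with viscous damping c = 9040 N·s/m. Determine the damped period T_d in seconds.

0.393 s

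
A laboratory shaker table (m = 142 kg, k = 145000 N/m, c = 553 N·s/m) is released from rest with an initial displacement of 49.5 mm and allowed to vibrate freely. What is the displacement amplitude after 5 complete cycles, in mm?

ζ = c/(2√(km)) = 553/(2√(145000 × 142)) = 553/9075 = 0.06094.
Logarithmic decrement δ = 2πζ/√(1 − ζ²) = 2π × 0.06094/√(1 − 0.00371) = 0.3836.
After n cycles, x_n/x₀ = e^(−nδ), so x_5 = 49.5 × e^(−5 × 0.3836) = 49.5 × 0.1469 = 7.272 mm.

7.27 mm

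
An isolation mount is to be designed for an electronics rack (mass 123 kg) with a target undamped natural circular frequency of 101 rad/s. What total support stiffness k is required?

1250000 N/m

k = m·ω_n² = 123 × 101.0² = 123 × 10200 = 1255000 N/m.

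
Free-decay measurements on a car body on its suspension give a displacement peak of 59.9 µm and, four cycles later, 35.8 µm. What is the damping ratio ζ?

Logarithmic decrement δ = (1/n)·ln(x₀/x_n) = (1/4)·ln(59.9/35.8) = (1/4)·ln(1.673) = 0.1287.
ζ = δ/√(4π² + δ²) = 0.1287/√(39.48 + 0.0166) = 0.1287/6.285 = 0.02048.

0.0205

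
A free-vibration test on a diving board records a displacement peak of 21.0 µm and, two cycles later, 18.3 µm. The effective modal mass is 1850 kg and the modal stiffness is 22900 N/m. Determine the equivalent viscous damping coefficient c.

143 N·s/m

Logarithmic decrement δ = (1/n)·ln(x₀/x_n) = (1/2)·ln(21.0/18.3) = (1/2)·ln(1.148) = 0.06881.
ζ = δ/√(4π² + δ²) = 0.06881/√(39.48 + 0.00473) = 0.06881/6.284 = 0.01095.
c = ζ · 2√(km) = 0.01095 × 2√(22900 × 1850) = 0.01095 × 13020 = 142.6 N·s/m.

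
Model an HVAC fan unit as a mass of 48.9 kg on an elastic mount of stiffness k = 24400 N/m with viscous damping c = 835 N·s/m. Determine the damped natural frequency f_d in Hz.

ω_n = √(k/m) = √(24400/48.9) = 22.34 rad/s.
Critical damping c_c = 2√(k·m) = 2√(24400 × 48.9) = 2185 N·s/m, so ζ = c/c_c = 835/2185 = 0.3822.
ω_d = ω_n√(1 − ζ²) = 22.34 × √(1 − 0.146) = 20.64 rad/s.
f_d = ω_d/(2π) = 3.285 Hz.

3.29 Hz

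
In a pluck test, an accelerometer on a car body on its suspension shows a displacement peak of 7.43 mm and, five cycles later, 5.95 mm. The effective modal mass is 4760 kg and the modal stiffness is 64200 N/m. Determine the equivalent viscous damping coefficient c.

Logarithmic decrement δ = (1/n)·ln(x₀/x_n) = (1/5)·ln(7.43/5.95) = (1/5)·ln(1.249) = 0.04443.
ζ = δ/√(4π² + δ²) = 0.04443/√(39.48 + 0.00197) = 0.04443/6.283 = 0.007071.
c = ζ · 2√(km) = 0.007071 × 2√(64200 × 4760) = 0.007071 × 34960 = 247.2 N·s/m.

247 N·s/m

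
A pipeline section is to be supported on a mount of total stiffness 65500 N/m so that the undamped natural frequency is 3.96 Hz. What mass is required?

ω_n = 2πf_n = 2π × 3.96 = 24.88 rad/s.
m = k/ω_n² = 65500/24.88² = 65500/619.1 = 105.8 kg.

106 kg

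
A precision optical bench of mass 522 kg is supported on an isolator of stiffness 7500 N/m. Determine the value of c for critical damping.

c_c = 2√(k·m) = 2√(7500 × 522) = 2 × 1979 = 3957 N·s/m.

3960 N·s/m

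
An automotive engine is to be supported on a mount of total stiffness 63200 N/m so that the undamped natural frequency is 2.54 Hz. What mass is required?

ω_n = 2πf_n = 2π × 2.54 = 15.96 rad/s.
m = k/ω_n² = 63200/15.96² = 63200/254.7 = 248.1 kg.

248 kg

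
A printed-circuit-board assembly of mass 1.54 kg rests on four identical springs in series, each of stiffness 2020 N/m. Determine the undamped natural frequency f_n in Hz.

2.88 Hz

Series springs: 1/k_eq = 4/2020, so k_eq = 2020/4 = 505.0 N/m.
ω_n = √(k_eq/m) = √(505.0/1.54) = √327.9 = 18.11 rad/s.
f_n = ω_n/(2π) = 18.11/6.283 = 2.882 Hz.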